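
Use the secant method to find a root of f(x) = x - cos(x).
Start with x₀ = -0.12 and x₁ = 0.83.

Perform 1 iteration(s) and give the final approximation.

f(x) = x - cos(x)
x₀ = -0.12, x₁ = 0.83

Secant formula: x_{n+1} = x_n - f(x_n)(x_n - x_{n-1})/(f(x_n) - f(x_{n-1}))

Iteration 1:
  f(-0.120000) = -1.112809
  f(0.830000) = 0.155124
  x_2 = 0.830000 - 0.155124×(0.830000 - (-0.120000))/(0.155124 - (-1.112809))
       = 0.713773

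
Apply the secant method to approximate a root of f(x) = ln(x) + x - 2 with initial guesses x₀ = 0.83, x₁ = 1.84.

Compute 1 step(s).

f(x) = ln(x) + x - 2
x₀ = 0.83, x₁ = 1.84

Secant formula: x_{n+1} = x_n - f(x_n)(x_n - x_{n-1})/(f(x_n) - f(x_{n-1}))

Iteration 1:
  f(0.830000) = -1.356330
  f(1.840000) = 0.449766
  x_2 = 1.840000 - 0.449766×(1.840000 - 0.830000)/(0.449766 - (-1.356330))
       = 1.588483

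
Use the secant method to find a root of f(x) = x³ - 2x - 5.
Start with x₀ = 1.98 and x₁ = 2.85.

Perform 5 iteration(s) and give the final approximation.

f(x) = x³ - 2x - 5
x₀ = 1.98, x₁ = 2.85

Secant formula: x_{n+1} = x_n - f(x_n)(x_n - x_{n-1})/(f(x_n) - f(x_{n-1}))

Iteration 1:
  f(1.980000) = -1.197608
  f(2.850000) = 12.449125
  x_2 = 2.850000 - 12.449125×(2.850000 - 1.980000)/(12.449125 - (-1.197608))
       = 2.056349
Iteration 2:
  f(2.850000) = 12.449125
  f(2.056349) = -0.417276
  x_3 = 2.056349 - (-0.417276)×(2.056349 - 2.850000)/(-0.417276 - 12.449125)
       = 2.082089
Iteration 3:
  f(2.056349) = -0.417276
  f(2.082089) = -0.138130
  x_4 = 2.082089 - (-0.138130)×(2.082089 - 2.056349)/(-0.138130 - (-0.417276))
       = 2.094825
Iteration 4:
  f(2.082089) = -0.138130
  f(2.094825) = 0.003055
  x_5 = 2.094825 - 0.003055×(2.094825 - 2.082089)/(0.003055 - (-0.138130))
       = 2.094550
Iteration 5:
  f(2.094825) = 0.003055
  f(2.094550) = -0.000022
  x_6 = 2.094550 - (-0.000022)×(2.094550 - 2.094825)/(-0.000022 - 0.003055)
       = 2.094551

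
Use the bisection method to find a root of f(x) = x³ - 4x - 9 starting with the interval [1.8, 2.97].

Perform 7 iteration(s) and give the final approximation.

f(x) = x³ - 4x - 9
Initial interval: [1.8, 2.97]

Iteration 1:
  c_1 = (1.800000 + 2.970000)/2 = 2.385000
  f(c_1) = f(2.385000) = -4.973583
  f(a) × f(c) ≥ 0, new interval: [2.385000, 2.970000]
Iteration 2:
  c_2 = (2.385000 + 2.970000)/2 = 2.677500
  f(c_2) = f(2.677500) = -0.514986
  f(a) × f(c) ≥ 0, new interval: [2.677500, 2.970000]
Iteration 3:
  c_3 = (2.677500 + 2.970000)/2 = 2.823750
  f(c_3) = f(2.823750) = 2.220352
  f(a) × f(c) < 0, new interval: [2.677500, 2.823750]
Iteration 4:
  c_4 = (2.677500 + 2.823750)/2 = 2.750625
  f(c_4) = f(2.750625) = 0.808558
  f(a) × f(c) < 0, new interval: [2.677500, 2.750625]
Iteration 5:
  c_5 = (2.677500 + 2.750625)/2 = 2.714063
  f(c_5) = f(2.714063) = 0.135901
  f(a) × f(c) < 0, new interval: [2.677500, 2.714063]
Iteration 6:
  c_6 = (2.677500 + 2.714063)/2 = 2.695781
  f(c_6) = f(2.695781) = -0.192245
  f(a) × f(c) ≥ 0, new interval: [2.695781, 2.714063]
Iteration 7:
  c_7 = (2.695781 + 2.714063)/2 = 2.704922
  f(c_7) = f(2.704922) = -0.028850
  f(a) × f(c) ≥ 0, new interval: [2.704922, 2.714063]

After 7 iteration(s), the approximation is c_7 = 2.704922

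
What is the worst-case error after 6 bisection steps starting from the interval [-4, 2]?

Bisection error bound: |error| ≤ (b-a)/2^n
|error| ≤ (2 - (-4))/2^6 = 6/2^6
|error| ≤ 0.0937500000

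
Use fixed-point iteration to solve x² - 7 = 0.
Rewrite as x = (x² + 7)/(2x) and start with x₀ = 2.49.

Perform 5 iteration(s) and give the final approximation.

Equation: x² - 7 = 0
Fixed-point form: x = (x² + 7)/(2x)
x₀ = 2.49

x_1 = g(2.490000) = 2.650622
x_2 = g(2.650622) = 2.645756
x_3 = g(2.645756) = 2.645751
x_4 = g(2.645751) = 2.645751
x_5 = g(2.645751) = 2.645751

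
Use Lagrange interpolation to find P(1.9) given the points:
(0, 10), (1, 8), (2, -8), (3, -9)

Lagrange interpolation formula:
P(x) = Σ yᵢ × Lᵢ(x)
where Lᵢ(x) = Π_{j≠i} (x - xⱼ)/(xᵢ - xⱼ)

L_0(1.9) = (1.9 - 1)/(0 - 1) × (1.9 - 2)/(0 - 2) × (1.9 - 3)/(0 - 3) = -0.016500
L_1(1.9) = (1.9 - 0)/(1 - 0) × (1.9 - 2)/(1 - 2) × (1.9 - 3)/(1 - 3) = 0.104500
L_2(1.9) = (1.9 - 0)/(2 - 0) × (1.9 - 1)/(2 - 1) × (1.9 - 3)/(2 - 3) = 0.940500
L_3(1.9) = (1.9 - 0)/(3 - 0) × (1.9 - 1)/(3 - 1) × (1.9 - 2)/(3 - 2) = -0.028500

P(1.9) = 10×L_0(1.9) + 8×L_1(1.9) + (-8)×L_2(1.9) + (-9)×L_3(1.9)
P(1.9) = -6.596500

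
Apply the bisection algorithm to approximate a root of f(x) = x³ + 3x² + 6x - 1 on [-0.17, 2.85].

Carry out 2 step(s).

f(x) = x³ + 3x² + 6x - 1
Initial interval: [-0.17, 2.85]

Iteration 1:
  c_1 = (-0.170000 + 2.850000)/2 = 1.340000
  f(c_1) = f(1.340000) = 14.832904
  f(a) × f(c) < 0, new interval: [-0.170000, 1.340000]
Iteration 2:
  c_2 = (-0.170000 + 1.340000)/2 = 0.585000
  f(c_2) = f(0.585000) = 3.736877
  f(a) × f(c) < 0, new interval: [-0.170000, 0.585000]

After 2 iteration(s), the approximation is c_2 = 0.585000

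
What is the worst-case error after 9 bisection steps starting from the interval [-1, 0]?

Bisection error bound: |error| ≤ (b-a)/2^n
|error| ≤ (0 - (-1))/2^9 = 1/2^9
|error| ≤ 0.0019531250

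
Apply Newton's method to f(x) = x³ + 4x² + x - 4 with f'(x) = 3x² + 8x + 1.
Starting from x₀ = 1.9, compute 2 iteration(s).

f(x) = x³ + 4x² + x - 4
f'(x) = 3x² + 8x + 1
x₀ = 1.9

Newton-Raphson formula: x_{n+1} = x_n - f(x_n)/f'(x_n)

Iteration 1:
  f(1.900000) = 19.199000
  f'(1.900000) = 27.030000
  x_1 = 1.900000 - 19.199000/27.030000 = 1.189715
Iteration 2:
  f(1.189715) = 4.535353
  f'(1.189715) = 14.763987
  x_2 = 1.189715 - 4.535353/14.763987 = 0.882525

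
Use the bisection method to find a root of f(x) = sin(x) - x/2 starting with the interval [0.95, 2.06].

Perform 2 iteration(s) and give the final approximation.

f(x) = sin(x) - x/2
Initial interval: [0.95, 2.06]

Iteration 1:
  c_1 = (0.950000 + 2.060000)/2 = 1.505000
  f(c_1) = f(1.505000) = 0.245336
  f(a) × f(c) ≥ 0, new interval: [1.505000, 2.060000]
Iteration 2:
  c_2 = (1.505000 + 2.060000)/2 = 1.782500
  f(c_2) = f(1.782500) = 0.086424
  f(a) × f(c) ≥ 0, new interval: [1.782500, 2.060000]

After 2 iteration(s), the approximation is c_2 = 1.782500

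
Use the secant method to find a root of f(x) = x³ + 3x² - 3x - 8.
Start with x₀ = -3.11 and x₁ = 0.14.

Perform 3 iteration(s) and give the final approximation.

f(x) = x³ + 3x² - 3x - 8
x₀ = -3.11, x₁ = 0.14

Secant formula: x_{n+1} = x_n - f(x_n)(x_n - x_{n-1})/(f(x_n) - f(x_{n-1}))

Iteration 1:
  f(-3.110000) = 0.266069
  f(0.140000) = -8.358456
  x_2 = 0.140000 - (-8.358456)×(0.140000 - (-3.110000))/(-8.358456 - 0.266069)
       = -3.009737
Iteration 2:
  f(0.140000) = -8.358456
  f(-3.009737) = 0.941011
  x_3 = -3.009737 - 0.941011×(-3.009737 - 0.140000)/(0.941011 - (-8.358456))
       = -2.691016
Iteration 3:
  f(-3.009737) = 0.941011
  f(-2.691016) = 2.310578
  x_4 = -2.691016 - 2.310578×(-2.691016 - (-3.009737))/(2.310578 - 0.941011)
       = -3.228725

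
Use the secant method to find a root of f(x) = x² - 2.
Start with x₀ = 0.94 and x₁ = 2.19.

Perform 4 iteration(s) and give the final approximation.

f(x) = x² - 2
x₀ = 0.94, x₁ = 2.19

Secant formula: x_{n+1} = x_n - f(x_n)(x_n - x_{n-1})/(f(x_n) - f(x_{n-1}))

Iteration 1:
  f(0.940000) = -1.116400
  f(2.190000) = 2.796100
  x_2 = 2.190000 - 2.796100×(2.190000 - 0.940000)/(2.796100 - (-1.116400))
       = 1.296677
Iteration 2:
  f(2.190000) = 2.796100
  f(1.296677) = -0.318628
  x_3 = 1.296677 - (-0.318628)×(1.296677 - 2.190000)/(-0.318628 - 2.796100)
       = 1.388062
Iteration 3:
  f(1.296677) = -0.318628
  f(1.388062) = -0.073285
  x_4 = 1.388062 - (-0.073285)×(1.388062 - 1.296677)/(-0.073285 - (-0.318628))
       = 1.415358
Iteration 4:
  f(1.388062) = -0.073285
  f(1.415358) = 0.003240
  x_5 = 1.415358 - 0.003240×(1.415358 - 1.388062)/(0.003240 - (-0.073285))
       = 1.414203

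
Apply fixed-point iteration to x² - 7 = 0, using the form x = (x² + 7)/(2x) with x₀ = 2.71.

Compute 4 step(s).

Equation: x² - 7 = 0
Fixed-point form: x = (x² + 7)/(2x)
x₀ = 2.71

x_1 = g(2.710000) = 2.646513
x_2 = g(2.646513) = 2.645751
x_3 = g(2.645751) = 2.645751
x_4 = g(2.645751) = 2.645751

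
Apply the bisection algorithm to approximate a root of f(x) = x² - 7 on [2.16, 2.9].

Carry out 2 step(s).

f(x) = x² - 7
Initial interval: [2.16, 2.9]

Iteration 1:
  c_1 = (2.160000 + 2.900000)/2 = 2.530000
  f(c_1) = f(2.530000) = -0.599100
  f(a) × f(c) ≥ 0, new interval: [2.530000, 2.900000]
Iteration 2:
  c_2 = (2.530000 + 2.900000)/2 = 2.715000
  f(c_2) = f(2.715000) = 0.371225
  f(a) × f(c) < 0, new interval: [2.530000, 2.715000]

After 2 iteration(s), the approximation is c_2 = 2.715000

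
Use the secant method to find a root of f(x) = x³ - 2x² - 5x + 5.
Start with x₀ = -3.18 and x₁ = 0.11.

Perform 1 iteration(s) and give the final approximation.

f(x) = x³ - 2x² - 5x + 5
x₀ = -3.18, x₁ = 0.11

Secant formula: x_{n+1} = x_n - f(x_n)(x_n - x_{n-1})/(f(x_n) - f(x_{n-1}))

Iteration 1:
  f(-3.180000) = -31.482232
  f(0.110000) = 4.427131
  x_2 = 0.110000 - 4.427131×(0.110000 - (-3.180000))/(4.427131 - (-31.482232))
       = -0.295612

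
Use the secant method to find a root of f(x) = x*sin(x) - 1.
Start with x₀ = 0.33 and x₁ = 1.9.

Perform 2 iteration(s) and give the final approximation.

f(x) = x*sin(x) - 1
x₀ = 0.33, x₁ = 1.9

Secant formula: x_{n+1} = x_n - f(x_n)(x_n - x_{n-1})/(f(x_n) - f(x_{n-1}))

Iteration 1:
  f(0.330000) = -0.893066
  f(1.900000) = 0.797970
  x_2 = 1.900000 - 0.797970×(1.900000 - 0.330000)/(0.797970 - (-0.893066))
       = 1.159145
Iteration 2:
  f(1.900000) = 0.797970
  f(1.159145) = 0.062311
  x_3 = 1.159145 - 0.062311×(1.159145 - 1.900000)/(0.062311 - 0.797970)
       = 1.096393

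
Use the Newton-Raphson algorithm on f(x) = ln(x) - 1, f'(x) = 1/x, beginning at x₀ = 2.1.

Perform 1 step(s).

f(x) = ln(x) - 1
f'(x) = 1/x
x₀ = 2.1

Newton-Raphson formula: x_{n+1} = x_n - f(x_n)/f'(x_n)

Iteration 1:
  f(2.100000) = -0.258063
  f'(2.100000) = 0.476190
  x_1 = 2.100000 - (-0.258063)/0.476190 = 2.641932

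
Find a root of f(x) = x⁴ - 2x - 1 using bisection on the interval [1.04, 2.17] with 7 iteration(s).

f(x) = x⁴ - 2x - 1
Initial interval: [1.04, 2.17]

Iteration 1:
  c_1 = (1.040000 + 2.170000)/2 = 1.605000
  f(c_1) = f(1.605000) = 2.425905
  f(a) × f(c) < 0, new interval: [1.040000, 1.605000]
Iteration 2:
  c_2 = (1.040000 + 1.605000)/2 = 1.322500
  f(c_2) = f(1.322500) = -0.585977
  f(a) × f(c) ≥ 0, new interval: [1.322500, 1.605000]
Iteration 3:
  c_3 = (1.322500 + 1.605000)/2 = 1.463750
  f(c_3) = f(1.463750) = 0.663081
  f(a) × f(c) < 0, new interval: [1.322500, 1.463750]
Iteration 4:
  c_4 = (1.322500 + 1.463750)/2 = 1.393125
  f(c_4) = f(1.393125) = -0.019556
  f(a) × f(c) ≥ 0, new interval: [1.393125, 1.463750]
Iteration 5:
  c_5 = (1.393125 + 1.463750)/2 = 1.428438
  f(c_5) = f(1.428438) = 0.306495
  f(a) × f(c) < 0, new interval: [1.393125, 1.428438]
Iteration 6:
  c_6 = (1.393125 + 1.428438)/2 = 1.410781
  f(c_6) = f(1.410781) = 0.139746
  f(a) × f(c) < 0, new interval: [1.393125, 1.410781]
Iteration 7:
  c_7 = (1.393125 + 1.410781)/2 = 1.401953
  f(c_7) = f(1.401953) = 0.059176
  f(a) × f(c) < 0, new interval: [1.393125, 1.401953]

After 7 iteration(s), the approximation is c_7 = 1.401953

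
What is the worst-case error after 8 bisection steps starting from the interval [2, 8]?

Bisection error bound: |error| ≤ (b-a)/2^n
|error| ≤ (8 - 2)/2^8 = 6/2^8
|error| ≤ 0.0234375000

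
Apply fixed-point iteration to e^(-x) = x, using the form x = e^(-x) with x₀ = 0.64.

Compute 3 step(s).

Equation: e^(-x) = x
Fixed-point form: x = e^(-x)
x₀ = 0.64

x_1 = g(0.640000) = 0.527292
x_2 = g(0.527292) = 0.590201
x_3 = g(0.590201) = 0.554216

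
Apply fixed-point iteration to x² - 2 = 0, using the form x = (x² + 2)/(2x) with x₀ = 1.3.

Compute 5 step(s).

Equation: x² - 2 = 0
Fixed-point form: x = (x² + 2)/(2x)
x₀ = 1.3

x_1 = g(1.300000) = 1.419231
x_2 = g(1.419231) = 1.414222
x_3 = g(1.414222) = 1.414214
x_4 = g(1.414214) = 1.414214
x_5 = g(1.414214) = 1.414214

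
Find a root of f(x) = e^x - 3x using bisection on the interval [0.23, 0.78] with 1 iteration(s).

f(x) = e^x - 3x
Initial interval: [0.23, 0.78]

Iteration 1:
  c_1 = (0.230000 + 0.780000)/2 = 0.505000
  f(c_1) = f(0.505000) = 0.141986
  f(a) × f(c) ≥ 0, new interval: [0.505000, 0.780000]

After 1 iteration(s), the approximation is c_1 = 0.505000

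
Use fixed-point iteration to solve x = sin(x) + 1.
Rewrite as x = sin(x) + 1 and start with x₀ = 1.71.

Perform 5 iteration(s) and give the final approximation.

Equation: x = sin(x) + 1
Fixed-point form: x = sin(x) + 1
x₀ = 1.71

x_1 = g(1.710000) = 1.990327
x_2 = g(1.990327) = 1.913280
x_3 = g(1.913280) = 1.941923
x_4 = g(1.941923) = 1.931919
x_5 = g(1.931919) = 1.935501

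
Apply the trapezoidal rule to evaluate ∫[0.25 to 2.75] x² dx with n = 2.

f(x) = x²
a = 0.25, b = 2.75, n = 2
h = (b - a)/n = 1.250000

Trapezoidal rule: (h/2)[f(x₀) + 2f(x₁) + 2f(x₂) + ... + f(xₙ)]

x_0 = 0.2500, f(x_0) = 0.062500, coefficient = 1
x_1 = 1.5000, f(x_1) = 2.250000, coefficient = 2
x_2 = 2.7500, f(x_2) = 7.562500, coefficient = 1

I ≈ (1.250000/2) × 12.125000 = 7.578125
Exact value: 6.927083
Error: 0.651042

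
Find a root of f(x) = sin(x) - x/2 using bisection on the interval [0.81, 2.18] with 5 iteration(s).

f(x) = sin(x) - x/2
Initial interval: [0.81, 2.18]

Iteration 1:
  c_1 = (0.810000 + 2.180000)/2 = 1.495000
  f(c_1) = f(1.495000) = 0.249629
  f(a) × f(c) ≥ 0, new interval: [1.495000, 2.180000]
Iteration 2:
  c_2 = (1.495000 + 2.180000)/2 = 1.837500
  f(c_2) = f(1.837500) = 0.045895
  f(a) × f(c) ≥ 0, new interval: [1.837500, 2.180000]
Iteration 3:
  c_3 = (1.837500 + 2.180000)/2 = 2.008750
  f(c_3) = f(2.008750) = -0.098754
  f(a) × f(c) < 0, new interval: [1.837500, 2.008750]
Iteration 4:
  c_4 = (1.837500 + 2.008750)/2 = 1.923125
  f(c_4) = f(1.923125) = -0.022991
  f(a) × f(c) < 0, new interval: [1.837500, 1.923125]
Iteration 5:
  c_5 = (1.837500 + 1.923125)/2 = 1.880313
  f(c_5) = f(1.880313) = 0.012325
  f(a) × f(c) ≥ 0, new interval: [1.880313, 1.923125]

After 5 iteration(s), the approximation is c_5 = 1.880313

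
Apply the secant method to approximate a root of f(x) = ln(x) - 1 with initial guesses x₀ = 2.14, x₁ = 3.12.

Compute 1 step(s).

f(x) = ln(x) - 1
x₀ = 2.14, x₁ = 3.12

Secant formula: x_{n+1} = x_n - f(x_n)(x_n - x_{n-1})/(f(x_n) - f(x_{n-1}))

Iteration 1:
  f(2.140000) = -0.239194
  f(3.120000) = 0.137833
  x_2 = 3.120000 - 0.137833×(3.120000 - 2.140000)/(0.137833 - (-0.239194))
       = 2.761733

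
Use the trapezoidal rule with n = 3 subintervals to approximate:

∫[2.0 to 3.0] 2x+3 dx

f(x) = 2x+3
a = 2.0, b = 3.0, n = 3
h = (b - a)/n = 0.333333

Trapezoidal rule: (h/2)[f(x₀) + 2f(x₁) + 2f(x₂) + ... + f(xₙ)]

x_0 = 2.0000, f(x_0) = 7.000000, coefficient = 1
x_1 = 2.3333, f(x_1) = 7.666667, coefficient = 2
x_2 = 2.6667, f(x_2) = 8.333333, coefficient = 2
x_3 = 3.0000, f(x_3) = 9.000000, coefficient = 1

I ≈ (0.333333/2) × 48.000000 = 8.000000
Exact value: 8.000000
Error: 0.000000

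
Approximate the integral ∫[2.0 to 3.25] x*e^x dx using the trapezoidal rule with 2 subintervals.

f(x) = x*e^x
a = 2.0, b = 3.25, n = 2
h = (b - a)/n = 0.625000

Trapezoidal rule: (h/2)[f(x₀) + 2f(x₁) + 2f(x₂) + ... + f(xₙ)]

x_0 = 2.0000, f(x_0) = 14.778112, coefficient = 1
x_1 = 2.6250, f(x_1) = 36.237007, coefficient = 2
x_2 = 3.2500, f(x_2) = 83.818605, coefficient = 1

I ≈ (0.625000/2) × 171.070731 = 53.459604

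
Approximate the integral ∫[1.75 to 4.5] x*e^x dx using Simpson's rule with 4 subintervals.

f(x) = x*e^x
a = 1.75, b = 4.5, n = 4
h = (b - a)/n = 0.687500

Simpson's rule: (h/3)[f(x₀) + 4f(x₁) + 2f(x₂) + ... + f(xₙ)]

x_0 = 1.7500, f(x_0) = 10.070555, coefficient = 1
x_1 = 2.4375, f(x_1) = 27.895710, coefficient = 4
x_2 = 3.1250, f(x_2) = 71.124672, coefficient = 2
x_3 = 3.8125, f(x_3) = 172.566927, coefficient = 4
x_4 = 4.5000, f(x_4) = 405.077091, coefficient = 1

I ≈ (0.687500/3) × 1359.247538 = 311.494227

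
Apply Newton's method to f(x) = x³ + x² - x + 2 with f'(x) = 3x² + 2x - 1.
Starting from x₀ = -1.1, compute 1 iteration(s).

f(x) = x³ + x² - x + 2
f'(x) = 3x² + 2x - 1
x₀ = -1.1

Newton-Raphson formula: x_{n+1} = x_n - f(x_n)/f'(x_n)

Iteration 1:
  f(-1.100000) = 2.979000
  f'(-1.100000) = 0.430000
  x_1 = -1.100000 - 2.979000/0.430000 = -8.027907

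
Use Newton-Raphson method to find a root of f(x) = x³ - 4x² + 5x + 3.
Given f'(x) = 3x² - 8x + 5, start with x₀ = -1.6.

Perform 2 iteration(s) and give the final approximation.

f(x) = x³ - 4x² + 5x + 3
f'(x) = 3x² - 8x + 5
x₀ = -1.6

Newton-Raphson formula: x_{n+1} = x_n - f(x_n)/f'(x_n)

Iteration 1:
  f(-1.600000) = -19.336000
  f'(-1.600000) = 25.480000
  x_1 = -1.600000 - (-19.336000)/25.480000 = -0.841130
Iteration 2:
  f(-0.841130) = -4.630752
  f'(-0.841130) = 13.851543
  x_2 = -0.841130 - (-4.630752)/13.851543 = -0.506817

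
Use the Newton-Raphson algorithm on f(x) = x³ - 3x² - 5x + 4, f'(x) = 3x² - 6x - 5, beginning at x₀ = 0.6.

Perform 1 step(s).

f(x) = x³ - 3x² - 5x + 4
f'(x) = 3x² - 6x - 5
x₀ = 0.6

Newton-Raphson formula: x_{n+1} = x_n - f(x_n)/f'(x_n)

Iteration 1:
  f(0.600000) = 0.136000
  f'(0.600000) = -7.520000
  x_1 = 0.600000 - 0.136000/(-7.520000) = 0.618085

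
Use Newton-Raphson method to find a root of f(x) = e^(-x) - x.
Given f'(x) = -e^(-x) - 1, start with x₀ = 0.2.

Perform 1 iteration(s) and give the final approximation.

f(x) = e^(-x) - x
f'(x) = -e^(-x) - 1
x₀ = 0.2

Newton-Raphson formula: x_{n+1} = x_n - f(x_n)/f'(x_n)

Iteration 1:
  f(0.200000) = 0.618731
  f'(0.200000) = -1.818731
  x_1 = 0.200000 - 0.618731/(-1.818731) = 0.540199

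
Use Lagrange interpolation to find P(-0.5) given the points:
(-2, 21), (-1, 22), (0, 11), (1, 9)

Lagrange interpolation formula:
P(x) = Σ yᵢ × Lᵢ(x)
where Lᵢ(x) = Π_{j≠i} (x - xⱼ)/(xᵢ - xⱼ)

L_0(-0.5) = (-0.5 - (-1))/(-2 - (-1)) × (-0.5 - 0)/(-2 - 0) × (-0.5 - 1)/(-2 - 1) = -0.062500
L_1(-0.5) = (-0.5 - (-2))/(-1 - (-2)) × (-0.5 - 0)/(-1 - 0) × (-0.5 - 1)/(-1 - 1) = 0.562500
L_2(-0.5) = (-0.5 - (-2))/(0 - (-2)) × (-0.5 - (-1))/(0 - (-1)) × (-0.5 - 1)/(0 - 1) = 0.562500
L_3(-0.5) = (-0.5 - (-2))/(1 - (-2)) × (-0.5 - (-1))/(1 - (-1)) × (-0.5 - 0)/(1 - 0) = -0.062500

P(-0.5) = 21×L_0(-0.5) + 22×L_1(-0.5) + 11×L_2(-0.5) + 9×L_3(-0.5)
P(-0.5) = 16.687500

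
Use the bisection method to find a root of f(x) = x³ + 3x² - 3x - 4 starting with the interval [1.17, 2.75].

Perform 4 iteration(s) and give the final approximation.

f(x) = x³ + 3x² - 3x - 4
Initial interval: [1.17, 2.75]

Iteration 1:
  c_1 = (1.170000 + 2.750000)/2 = 1.960000
  f(c_1) = f(1.960000) = 9.174336
  f(a) × f(c) < 0, new interval: [1.170000, 1.960000]
Iteration 2:
  c_2 = (1.170000 + 1.960000)/2 = 1.565000
  f(c_2) = f(1.565000) = 2.485712
  f(a) × f(c) < 0, new interval: [1.170000, 1.565000]
Iteration 3:
  c_3 = (1.170000 + 1.565000)/2 = 1.367500
  f(c_3) = f(1.367500) = 0.064971
  f(a) × f(c) < 0, new interval: [1.170000, 1.367500]
Iteration 4:
  c_4 = (1.170000 + 1.367500)/2 = 1.268750
  f(c_4) = f(1.268750) = -0.934730
  f(a) × f(c) ≥ 0, new interval: [1.268750, 1.367500]

After 4 iteration(s), the approximation is c_4 = 1.268750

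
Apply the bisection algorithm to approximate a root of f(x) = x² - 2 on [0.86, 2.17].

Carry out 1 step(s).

f(x) = x² - 2
Initial interval: [0.86, 2.17]

Iteration 1:
  c_1 = (0.860000 + 2.170000)/2 = 1.515000
  f(c_1) = f(1.515000) = 0.295225
  f(a) × f(c) < 0, new interval: [0.860000, 1.515000]

After 1 iteration(s), the approximation is c_1 = 1.515000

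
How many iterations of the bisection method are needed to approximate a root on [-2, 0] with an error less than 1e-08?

We need (b-a)/2^n ≤ 1e-08
(0 - (-2))/2^n ≤ 1e-08
2/2^n ≤ 1e-08
2^n ≥ 200000000
n ≥ log₂(200000000) = 27.58
n ≥ 28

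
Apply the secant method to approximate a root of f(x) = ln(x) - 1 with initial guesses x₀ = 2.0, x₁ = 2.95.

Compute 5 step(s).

f(x) = ln(x) - 1
x₀ = 2.0, x₁ = 2.95

Secant formula: x_{n+1} = x_n - f(x_n)(x_n - x_{n-1})/(f(x_n) - f(x_{n-1}))

Iteration 1:
  f(2.000000) = -0.306853
  f(2.950000) = 0.081805
  x_2 = 2.950000 - 0.081805×(2.950000 - 2.000000)/(0.081805 - (-0.306853))
       = 2.750043
Iteration 2:
  f(2.950000) = 0.081805
  f(2.750043) = 0.011617
  x_3 = 2.750043 - 0.011617×(2.750043 - 2.950000)/(0.011617 - 0.081805)
       = 2.716949
Iteration 3:
  f(2.750043) = 0.011617
  f(2.716949) = -0.000490
  x_4 = 2.716949 - (-0.000490)×(2.716949 - 2.750043)/(-0.000490 - 0.011617)
       = 2.718290
Iteration 4:
  f(2.716949) = -0.000490
  f(2.718290) = 0.000003
  x_5 = 2.718290 - 0.000003×(2.718290 - 2.716949)/(0.000003 - (-0.000490))
       = 2.718282
Iteration 5:
  f(2.718290) = 0.000003
  f(2.718282) = 0.000000
  x_6 = 2.718282 - 0.000000×(2.718282 - 2.718290)/(0.000000 - 0.000003)
       = 2.718282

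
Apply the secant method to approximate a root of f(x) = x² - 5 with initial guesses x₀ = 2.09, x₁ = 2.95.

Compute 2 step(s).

f(x) = x² - 5
x₀ = 2.09, x₁ = 2.95

Secant formula: x_{n+1} = x_n - f(x_n)(x_n - x_{n-1})/(f(x_n) - f(x_{n-1}))

Iteration 1:
  f(2.090000) = -0.631900
  f(2.950000) = 3.702500
  x_2 = 2.950000 - 3.702500×(2.950000 - 2.090000)/(3.702500 - (-0.631900))
       = 2.215377
Iteration 2:
  f(2.950000) = 3.702500
  f(2.215377) = -0.092105
  x_3 = 2.215377 - (-0.092105)×(2.215377 - 2.950000)/(-0.092105 - 3.702500)
       = 2.233208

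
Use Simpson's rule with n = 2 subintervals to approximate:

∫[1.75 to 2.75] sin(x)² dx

f(x) = sin(x)²
a = 1.75, b = 2.75, n = 2
h = (b - a)/n = 0.500000

Simpson's rule: (h/3)[f(x₀) + 4f(x₁) + 2f(x₂) + ... + f(xₙ)]

x_0 = 1.7500, f(x_0) = 0.968228, coefficient = 1
x_1 = 2.2500, f(x_1) = 0.605398, coefficient = 4
x_2 = 2.7500, f(x_2) = 0.145665, coefficient = 1

I ≈ (0.500000/3) × 3.535485 = 0.589248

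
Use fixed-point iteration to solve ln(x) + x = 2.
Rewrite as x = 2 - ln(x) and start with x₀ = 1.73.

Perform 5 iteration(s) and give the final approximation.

Equation: ln(x) + x = 2
Fixed-point form: x = 2 - ln(x)
x₀ = 1.73

x_1 = g(1.730000) = 1.451879
x_2 = g(1.451879) = 1.627142
x_3 = g(1.627142) = 1.513175
x_4 = g(1.513175) = 1.585790
x_5 = g(1.585790) = 1.538917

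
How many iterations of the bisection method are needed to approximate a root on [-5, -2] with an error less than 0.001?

We need (b-a)/2^n ≤ 0.001
(-2 - (-5))/2^n ≤ 0.001
3/2^n ≤ 0.001
2^n ≥ 3000
n ≥ log₂(3000) = 11.55
n ≥ 12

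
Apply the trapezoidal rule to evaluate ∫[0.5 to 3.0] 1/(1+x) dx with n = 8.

f(x) = 1/(1+x)
a = 0.5, b = 3.0, n = 8
h = (b - a)/n = 0.312500

Trapezoidal rule: (h/2)[f(x₀) + 2f(x₁) + 2f(x₂) + ... + f(xₙ)]

x_0 = 0.5000, f(x_0) = 0.666667, coefficient = 1
x_1 = 0.8125, f(x_1) = 0.551724, coefficient = 2
x_2 = 1.1250, f(x_2) = 0.470588, coefficient = 2
x_3 = 1.4375, f(x_3) = 0.410256, coefficient = 2
x_4 = 1.7500, f(x_4) = 0.363636, coefficient = 2
x_5 = 2.0625, f(x_5) = 0.326531, coefficient = 2
x_6 = 2.3750, f(x_6) = 0.296296, coefficient = 2
x_7 = 2.6875, f(x_7) = 0.271186, coefficient = 2
x_8 = 3.0000, f(x_8) = 0.250000, coefficient = 1

I ≈ (0.312500/2) × 6.297104 = 0.983922
Exact value: 0.980829
Error: 0.003093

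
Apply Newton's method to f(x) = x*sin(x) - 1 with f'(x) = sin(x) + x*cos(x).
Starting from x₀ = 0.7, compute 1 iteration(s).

f(x) = x*sin(x) - 1
f'(x) = sin(x) + x*cos(x)
x₀ = 0.7

Newton-Raphson formula: x_{n+1} = x_n - f(x_n)/f'(x_n)

Iteration 1:
  f(0.700000) = -0.549048
  f'(0.700000) = 1.179607
  x_1 = 0.700000 - (-0.549048)/1.179607 = 1.165450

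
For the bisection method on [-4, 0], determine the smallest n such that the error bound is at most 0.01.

We need (b-a)/2^n ≤ 0.01
(0 - (-4))/2^n ≤ 0.01
4/2^n ≤ 0.01
2^n ≥ 400
n ≥ log₂(400) = 8.64
n ≥ 9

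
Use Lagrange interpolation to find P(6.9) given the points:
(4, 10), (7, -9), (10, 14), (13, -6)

Lagrange interpolation formula:
P(x) = Σ yᵢ × Lᵢ(x)
where Lᵢ(x) = Π_{j≠i} (x - xⱼ)/(xᵢ - xⱼ)

L_0(6.9) = (6.9 - 7)/(4 - 7) × (6.9 - 10)/(4 - 10) × (6.9 - 13)/(4 - 13) = 0.011673
L_1(6.9) = (6.9 - 4)/(7 - 4) × (6.9 - 10)/(7 - 10) × (6.9 - 13)/(7 - 13) = 1.015537
L_2(6.9) = (6.9 - 4)/(10 - 4) × (6.9 - 7)/(10 - 7) × (6.9 - 13)/(10 - 13) = -0.032759
L_3(6.9) = (6.9 - 4)/(13 - 4) × (6.9 - 7)/(13 - 7) × (6.9 - 10)/(13 - 10) = 0.005549

P(6.9) = 10×L_0(6.9) + (-9)×L_1(6.9) + 14×L_2(6.9) + (-6)×L_3(6.9)
P(6.9) = -9.515031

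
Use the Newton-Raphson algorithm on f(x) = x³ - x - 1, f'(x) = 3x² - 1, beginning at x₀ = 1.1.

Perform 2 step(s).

f(x) = x³ - x - 1
f'(x) = 3x² - 1
x₀ = 1.1

Newton-Raphson formula: x_{n+1} = x_n - f(x_n)/f'(x_n)

Iteration 1:
  f(1.100000) = -0.769000
  f'(1.100000) = 2.630000
  x_1 = 1.100000 - (-0.769000)/2.630000 = 1.392395
Iteration 2:
  f(1.392395) = 0.307132
  f'(1.392395) = 4.816295
  x_2 = 1.392395 - 0.307132/4.816295 = 1.328626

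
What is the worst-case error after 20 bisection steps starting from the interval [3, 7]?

Bisection error bound: |error| ≤ (b-a)/2^n
|error| ≤ (7 - 3)/2^20 = 4/2^20
|error| ≤ 0.0000038147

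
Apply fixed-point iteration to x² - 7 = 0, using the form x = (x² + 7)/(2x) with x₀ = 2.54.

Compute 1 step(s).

Equation: x² - 7 = 0
Fixed-point form: x = (x² + 7)/(2x)
x₀ = 2.54

x_1 = g(2.540000) = 2.647953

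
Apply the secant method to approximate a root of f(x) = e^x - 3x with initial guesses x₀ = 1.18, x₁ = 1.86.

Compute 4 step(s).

f(x) = e^x - 3x
x₀ = 1.18, x₁ = 1.86

Secant formula: x_{n+1} = x_n - f(x_n)(x_n - x_{n-1})/(f(x_n) - f(x_{n-1}))

Iteration 1:
  f(1.180000) = -0.285626
  f(1.860000) = 0.843737
  x_2 = 1.860000 - 0.843737×(1.860000 - 1.180000)/(0.843737 - (-0.285626))
       = 1.351978
Iteration 2:
  f(1.860000) = 0.843737
  f(1.351978) = -0.190871
  x_3 = 1.351978 - (-0.190871)×(1.351978 - 1.860000)/(-0.190871 - 0.843737)
       = 1.445701
Iteration 3:
  f(1.351978) = -0.190871
  f(1.445701) = -0.092276
  x_4 = 1.445701 - (-0.092276)×(1.445701 - 1.351978)/(-0.092276 - (-0.190871))
       = 1.533418
Iteration 4:
  f(1.445701) = -0.092276
  f(1.533418) = 0.033734
  x_5 = 1.533418 - 0.033734×(1.533418 - 1.445701)/(0.033734 - (-0.092276))
       = 1.509935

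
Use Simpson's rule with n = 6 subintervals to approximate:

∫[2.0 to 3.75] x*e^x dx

f(x) = x*e^x
a = 2.0, b = 3.75, n = 6
h = (b - a)/n = 0.291667

Simpson's rule: (h/3)[f(x₀) + 4f(x₁) + 2f(x₂) + ... + f(xₙ)]

x_0 = 2.0000, f(x_0) = 14.778112, coefficient = 1
x_1 = 2.2917, f(x_1) = 22.667814, coefficient = 4
x_2 = 2.5833, f(x_2) = 34.206439, coefficient = 2
x_3 = 2.8750, f(x_3) = 50.960594, coefficient = 4
x_4 = 3.1667, f(x_4) = 75.139484, coefficient = 2
x_5 = 3.4583, f(x_5) = 109.850474, coefficient = 4
x_6 = 3.7500, f(x_6) = 159.454058, coefficient = 1

I ≈ (0.291667/3) × 1126.839542 = 109.553844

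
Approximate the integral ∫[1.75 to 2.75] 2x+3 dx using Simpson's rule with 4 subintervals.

f(x) = 2x+3
a = 1.75, b = 2.75, n = 4
h = (b - a)/n = 0.250000

Simpson's rule: (h/3)[f(x₀) + 4f(x₁) + 2f(x₂) + ... + f(xₙ)]

x_0 = 1.7500, f(x_0) = 6.500000, coefficient = 1
x_1 = 2.0000, f(x_1) = 7.000000, coefficient = 4
x_2 = 2.2500, f(x_2) = 7.500000, coefficient = 2
x_3 = 2.5000, f(x_3) = 8.000000, coefficient = 4
x_4 = 2.7500, f(x_4) = 8.500000, coefficient = 1

I ≈ (0.250000/3) × 90.000000 = 7.500000
Exact value: 7.500000
Error: 0.000000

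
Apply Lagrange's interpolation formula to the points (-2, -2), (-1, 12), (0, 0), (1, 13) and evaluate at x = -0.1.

Lagrange interpolation formula:
P(x) = Σ yᵢ × Lᵢ(x)
where Lᵢ(x) = Π_{j≠i} (x - xⱼ)/(xᵢ - xⱼ)

L_0(-0.1) = (-0.1 - (-1))/(-2 - (-1)) × (-0.1 - 0)/(-2 - 0) × (-0.1 - 1)/(-2 - 1) = -0.016500
L_1(-0.1) = (-0.1 - (-2))/(-1 - (-2)) × (-0.1 - 0)/(-1 - 0) × (-0.1 - 1)/(-1 - 1) = 0.104500
L_2(-0.1) = (-0.1 - (-2))/(0 - (-2)) × (-0.1 - (-1))/(0 - (-1)) × (-0.1 - 1)/(0 - 1) = 0.940500
L_3(-0.1) = (-0.1 - (-2))/(1 - (-2)) × (-0.1 - (-1))/(1 - (-1)) × (-0.1 - 0)/(1 - 0) = -0.028500

P(-0.1) = (-2)×L_0(-0.1) + 12×L_1(-0.1) + 0×L_2(-0.1) + 13×L_3(-0.1)
P(-0.1) = 0.916500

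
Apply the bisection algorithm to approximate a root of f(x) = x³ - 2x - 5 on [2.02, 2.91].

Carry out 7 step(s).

f(x) = x³ - 2x - 5
Initial interval: [2.02, 2.91]

Iteration 1:
  c_1 = (2.020000 + 2.910000)/2 = 2.465000
  f(c_1) = f(2.465000) = 5.047895
  f(a) × f(c) < 0, new interval: [2.020000, 2.465000]
Iteration 2:
  c_2 = (2.020000 + 2.465000)/2 = 2.242500
  f(c_2) = f(2.242500) = 1.792098
  f(a) × f(c) < 0, new interval: [2.020000, 2.242500]
Iteration 3:
  c_3 = (2.020000 + 2.242500)/2 = 2.131250
  f(c_3) = f(2.131250) = 0.418120
  f(a) × f(c) < 0, new interval: [2.020000, 2.131250]
Iteration 4:
  c_4 = (2.020000 + 2.131250)/2 = 2.075625
  f(c_4) = f(2.075625) = -0.209003
  f(a) × f(c) ≥ 0, new interval: [2.075625, 2.131250]
Iteration 5:
  c_5 = (2.075625 + 2.131250)/2 = 2.103437
  f(c_5) = f(2.103437) = 0.099678
  f(a) × f(c) < 0, new interval: [2.075625, 2.103437]
Iteration 6:
  c_6 = (2.075625 + 2.103437)/2 = 2.089531
  f(c_6) = f(2.089531) = -0.055875
  f(a) × f(c) ≥ 0, new interval: [2.089531, 2.103437]
Iteration 7:
  c_7 = (2.089531 + 2.103437)/2 = 2.096484
  f(c_7) = f(2.096484) = 0.021597
  f(a) × f(c) < 0, new interval: [2.089531, 2.096484]

After 7 iteration(s), the approximation is c_7 = 2.096484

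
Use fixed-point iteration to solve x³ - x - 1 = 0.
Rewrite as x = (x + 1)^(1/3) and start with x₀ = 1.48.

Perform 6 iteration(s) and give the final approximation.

Equation: x³ - x - 1 = 0
Fixed-point form: x = (x + 1)^(1/3)
x₀ = 1.48

x_1 = g(1.480000) = 1.353580
x_2 = g(1.353580) = 1.330178
x_3 = g(1.330178) = 1.325754
x_4 = g(1.325754) = 1.324915
x_5 = g(1.324915) = 1.324755
x_6 = g(1.324755) = 1.324725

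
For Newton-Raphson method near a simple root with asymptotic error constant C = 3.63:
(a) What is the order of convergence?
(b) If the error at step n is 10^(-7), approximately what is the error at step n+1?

(a) Newton-Raphson has quadratic (order 2) convergence near simple roots.
    This means |e_{n+1}| ≈ C|e_n|².

(b) With |e_n| = 10^(-7) and C = 3.63:
    |e_{n+1}| ≈ 3.63 × (10^(-7))² = 3.63 × 10^(-14)

(a) 2 (quadratic); (b) |e_{n+1}| ≈ 3.630e-14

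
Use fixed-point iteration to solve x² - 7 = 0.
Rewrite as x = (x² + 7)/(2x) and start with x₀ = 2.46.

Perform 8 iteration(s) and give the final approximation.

Equation: x² - 7 = 0
Fixed-point form: x = (x² + 7)/(2x)
x₀ = 2.46

x_1 = g(2.460000) = 2.652764
x_2 = g(2.652764) = 2.645761
x_3 = g(2.645761) = 2.645751
x_4 = g(2.645751) = 2.645751
x_5 = g(2.645751) = 2.645751
x_6 = g(2.645751) = 2.645751
x_7 = g(2.645751) = 2.645751
x_8 = g(2.645751) = 2.645751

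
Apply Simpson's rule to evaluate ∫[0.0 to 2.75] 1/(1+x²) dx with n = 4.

f(x) = 1/(1+x²)
a = 0.0, b = 2.75, n = 4
h = (b - a)/n = 0.687500

Simpson's rule: (h/3)[f(x₀) + 4f(x₁) + 2f(x₂) + ... + f(xₙ)]

x_0 = 0.0000, f(x_0) = 1.000000, coefficient = 1
x_1 = 0.6875, f(x_1) = 0.679045, coefficient = 4
x_2 = 1.3750, f(x_2) = 0.345946, coefficient = 2
x_3 = 2.0625, f(x_3) = 0.190335, coefficient = 4
x_4 = 2.7500, f(x_4) = 0.116788, coefficient = 1

I ≈ (0.687500/3) × 5.286199 = 1.211421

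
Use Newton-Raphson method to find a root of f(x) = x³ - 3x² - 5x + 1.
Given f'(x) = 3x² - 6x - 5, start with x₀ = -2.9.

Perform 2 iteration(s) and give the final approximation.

f(x) = x³ - 3x² - 5x + 1
f'(x) = 3x² - 6x - 5
x₀ = -2.9

Newton-Raphson formula: x_{n+1} = x_n - f(x_n)/f'(x_n)

Iteration 1:
  f(-2.900000) = -34.119000
  f'(-2.900000) = 37.630000
  x_1 = -2.900000 - (-34.119000)/37.630000 = -1.993303
Iteration 2:
  f(-1.993303) = -8.873164
  f'(-1.993303) = 18.879592
  x_2 = -1.993303 - (-8.873164)/18.879592 = -1.523316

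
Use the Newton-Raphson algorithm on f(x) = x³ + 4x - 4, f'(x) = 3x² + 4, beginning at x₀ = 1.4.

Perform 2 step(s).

f(x) = x³ + 4x - 4
f'(x) = 3x² + 4
x₀ = 1.4

Newton-Raphson formula: x_{n+1} = x_n - f(x_n)/f'(x_n)

Iteration 1:
  f(1.400000) = 4.344000
  f'(1.400000) = 9.880000
  x_1 = 1.400000 - 4.344000/9.880000 = 0.960324
Iteration 2:
  f(0.960324) = 0.726927
  f'(0.960324) = 6.766666
  x_2 = 0.960324 - 0.726927/6.766666 = 0.852896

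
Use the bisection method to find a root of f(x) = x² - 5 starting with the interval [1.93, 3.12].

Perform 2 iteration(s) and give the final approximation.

f(x) = x² - 5
Initial interval: [1.93, 3.12]

Iteration 1:
  c_1 = (1.930000 + 3.120000)/2 = 2.525000
  f(c_1) = f(2.525000) = 1.375625
  f(a) × f(c) < 0, new interval: [1.930000, 2.525000]
Iteration 2:
  c_2 = (1.930000 + 2.525000)/2 = 2.227500
  f(c_2) = f(2.227500) = -0.038244
  f(a) × f(c) ≥ 0, new interval: [2.227500, 2.525000]

After 2 iteration(s), the approximation is c_2 = 2.227500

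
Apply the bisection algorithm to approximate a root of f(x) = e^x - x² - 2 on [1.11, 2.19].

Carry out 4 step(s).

f(x) = e^x - x² - 2
Initial interval: [1.11, 2.19]

Iteration 1:
  c_1 = (1.110000 + 2.190000)/2 = 1.650000
  f(c_1) = f(1.650000) = 0.484480
  f(a) × f(c) < 0, new interval: [1.110000, 1.650000]
Iteration 2:
  c_2 = (1.110000 + 1.650000)/2 = 1.380000
  f(c_2) = f(1.380000) = 0.070502
  f(a) × f(c) < 0, new interval: [1.110000, 1.380000]
Iteration 3:
  c_3 = (1.110000 + 1.380000)/2 = 1.245000
  f(c_3) = f(1.245000) = -0.077090
  f(a) × f(c) ≥ 0, new interval: [1.245000, 1.380000]
Iteration 4:
  c_4 = (1.245000 + 1.380000)/2 = 1.312500
  f(c_4) = f(1.312500) = -0.007206
  f(a) × f(c) ≥ 0, new interval: [1.312500, 1.380000]

After 4 iteration(s), the approximation is c_4 = 1.312500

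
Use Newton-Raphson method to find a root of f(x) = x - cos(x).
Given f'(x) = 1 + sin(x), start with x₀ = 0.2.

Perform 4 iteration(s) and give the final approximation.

f(x) = x - cos(x)
f'(x) = 1 + sin(x)
x₀ = 0.2

Newton-Raphson formula: x_{n+1} = x_n - f(x_n)/f'(x_n)

Iteration 1:
  f(0.200000) = -0.780067
  f'(0.200000) = 1.198669
  x_1 = 0.200000 - (-0.780067)/1.198669 = 0.850777
Iteration 2:
  f(0.850777) = 0.191378
  f'(0.850777) = 1.751793
  x_2 = 0.850777 - 0.191378/1.751793 = 0.741530
Iteration 3:
  f(0.741530) = 0.004094
  f'(0.741530) = 1.675417
  x_3 = 0.741530 - 0.004094/1.675417 = 0.739086
Iteration 4:
  f(0.739086) = 0.000002
  f'(0.739086) = 1.673613
  x_4 = 0.739086 - 0.000002/1.673613 = 0.739085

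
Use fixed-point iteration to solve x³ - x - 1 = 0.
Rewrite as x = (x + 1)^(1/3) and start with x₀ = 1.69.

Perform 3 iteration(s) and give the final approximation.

Equation: x³ - x - 1 = 0
Fixed-point form: x = (x + 1)^(1/3)
x₀ = 1.69

x_1 = g(1.690000) = 1.390755
x_2 = g(1.390755) = 1.337145
x_3 = g(1.337145) = 1.327074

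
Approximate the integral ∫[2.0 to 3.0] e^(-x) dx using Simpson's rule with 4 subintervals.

f(x) = e^(-x)
a = 2.0, b = 3.0, n = 4
h = (b - a)/n = 0.250000

Simpson's rule: (h/3)[f(x₀) + 4f(x₁) + 2f(x₂) + ... + f(xₙ)]

x_0 = 2.0000, f(x_0) = 0.135335, coefficient = 1
x_1 = 2.2500, f(x_1) = 0.105399, coefficient = 4
x_2 = 2.5000, f(x_2) = 0.082085, coefficient = 2
x_3 = 2.7500, f(x_3) = 0.063928, coefficient = 4
x_4 = 3.0000, f(x_4) = 0.049787, coefficient = 1

I ≈ (0.250000/3) × 1.026601 = 0.085550
Exact value: 0.085548
Error: 0.000002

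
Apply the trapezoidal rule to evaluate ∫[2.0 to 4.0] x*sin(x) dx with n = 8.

f(x) = x*sin(x)
a = 2.0, b = 4.0, n = 8
h = (b - a)/n = 0.250000

Trapezoidal rule: (h/2)[f(x₀) + 2f(x₁) + 2f(x₂) + ... + f(xₙ)]

x_0 = 2.0000, f(x_0) = 1.818595, coefficient = 1
x_1 = 2.2500, f(x_1) = 1.750665, coefficient = 2
x_2 = 2.5000, f(x_2) = 1.496180, coefficient = 2
x_3 = 2.7500, f(x_3) = 1.049568, coefficient = 2
x_4 = 3.0000, f(x_4) = 0.423360, coefficient = 2
x_5 = 3.2500, f(x_5) = -0.351634, coefficient = 2
x_6 = 3.5000, f(x_6) = -1.227741, coefficient = 2
x_7 = 3.7500, f(x_7) = -2.143355, coefficient = 2
x_8 = 4.0000, f(x_8) = -3.027210, coefficient = 1

I ≈ (0.250000/2) × 0.785470 = 0.098184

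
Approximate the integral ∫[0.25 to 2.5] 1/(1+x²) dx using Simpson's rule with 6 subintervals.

f(x) = 1/(1+x²)
a = 0.25, b = 2.5, n = 6
h = (b - a)/n = 0.375000

Simpson's rule: (h/3)[f(x₀) + 4f(x₁) + 2f(x₂) + ... + f(xₙ)]

x_0 = 0.2500, f(x_0) = 0.941176, coefficient = 1
x_1 = 0.6250, f(x_1) = 0.719101, coefficient = 4
x_2 = 1.0000, f(x_2) = 0.500000, coefficient = 2
x_3 = 1.3750, f(x_3) = 0.345946, coefficient = 4
x_4 = 1.7500, f(x_4) = 0.246154, coefficient = 2
x_5 = 2.1250, f(x_5) = 0.181303, coefficient = 4
x_6 = 2.5000, f(x_6) = 0.137931, coefficient = 1

I ≈ (0.375000/3) × 7.556816 = 0.944602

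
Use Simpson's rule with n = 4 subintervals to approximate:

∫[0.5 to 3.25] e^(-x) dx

f(x) = e^(-x)
a = 0.5, b = 3.25, n = 4
h = (b - a)/n = 0.687500

Simpson's rule: (h/3)[f(x₀) + 4f(x₁) + 2f(x₂) + ... + f(xₙ)]

x_0 = 0.5000, f(x_0) = 0.606531, coefficient = 1
x_1 = 1.1875, f(x_1) = 0.304983, coefficient = 4
x_2 = 1.8750, f(x_2) = 0.153355, coefficient = 2
x_3 = 2.5625, f(x_3) = 0.077112, coefficient = 4
x_4 = 3.2500, f(x_4) = 0.038774, coefficient = 1

I ≈ (0.687500/3) × 2.480393 = 0.568423
Exact value: 0.567756
Error: 0.000667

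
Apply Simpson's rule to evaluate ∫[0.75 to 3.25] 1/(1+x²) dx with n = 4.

f(x) = 1/(1+x²)
a = 0.75, b = 3.25, n = 4
h = (b - a)/n = 0.625000

Simpson's rule: (h/3)[f(x₀) + 4f(x₁) + 2f(x₂) + ... + f(xₙ)]

x_0 = 0.7500, f(x_0) = 0.640000, coefficient = 1
x_1 = 1.3750, f(x_1) = 0.345946, coefficient = 4
x_2 = 2.0000, f(x_2) = 0.200000, coefficient = 2
x_3 = 2.6250, f(x_3) = 0.126733, coefficient = 4
x_4 = 3.2500, f(x_4) = 0.086486, coefficient = 1

I ≈ (0.625000/3) × 3.017201 = 0.628584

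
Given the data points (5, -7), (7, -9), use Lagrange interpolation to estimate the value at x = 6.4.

Lagrange interpolation formula:
P(x) = Σ yᵢ × Lᵢ(x)
where Lᵢ(x) = Π_{j≠i} (x - xⱼ)/(xᵢ - xⱼ)

L_0(6.4) = (6.4 - 7)/(5 - 7) = 0.300000
L_1(6.4) = (6.4 - 5)/(7 - 5) = 0.700000

P(6.4) = (-7)×L_0(6.4) + (-9)×L_1(6.4)
P(6.4) = -8.400000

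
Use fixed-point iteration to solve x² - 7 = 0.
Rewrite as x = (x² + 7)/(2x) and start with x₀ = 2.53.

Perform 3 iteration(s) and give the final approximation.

Equation: x² - 7 = 0
Fixed-point form: x = (x² + 7)/(2x)
x₀ = 2.53

x_1 = g(2.530000) = 2.648399
x_2 = g(2.648399) = 2.645753
x_3 = g(2.645753) = 2.645751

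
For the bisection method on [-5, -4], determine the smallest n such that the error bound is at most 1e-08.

We need (b-a)/2^n ≤ 1e-08
(-4 - (-5))/2^n ≤ 1e-08
1/2^n ≤ 1e-08
2^n ≥ 100000000
n ≥ log₂(100000000) = 26.58
n ≥ 27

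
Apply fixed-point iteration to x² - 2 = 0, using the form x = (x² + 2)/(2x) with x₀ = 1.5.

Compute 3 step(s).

Equation: x² - 2 = 0
Fixed-point form: x = (x² + 2)/(2x)
x₀ = 1.5

x_1 = g(1.500000) = 1.416667
x_2 = g(1.416667) = 1.414216
x_3 = g(1.414216) = 1.414214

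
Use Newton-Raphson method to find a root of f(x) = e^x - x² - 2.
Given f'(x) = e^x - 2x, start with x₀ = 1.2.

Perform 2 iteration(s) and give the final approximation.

f(x) = e^x - x² - 2
f'(x) = e^x - 2x
x₀ = 1.2

Newton-Raphson formula: x_{n+1} = x_n - f(x_n)/f'(x_n)

Iteration 1:
  f(1.200000) = -0.119883
  f'(1.200000) = 0.920117
  x_1 = 1.200000 - (-0.119883)/0.920117 = 1.330291
Iteration 2:
  f(1.330291) = 0.012470
  f'(1.330291) = 1.121562
  x_2 = 1.330291 - 0.012470/1.121562 = 1.319173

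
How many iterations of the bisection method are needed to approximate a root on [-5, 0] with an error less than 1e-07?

We need (b-a)/2^n ≤ 1e-07
(0 - (-5))/2^n ≤ 1e-07
5/2^n ≤ 1e-07
2^n ≥ 50000000
n ≥ log₂(50000000) = 25.58
n ≥ 26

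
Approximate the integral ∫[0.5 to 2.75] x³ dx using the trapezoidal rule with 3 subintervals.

f(x) = x³
a = 0.5, b = 2.75, n = 3
h = (b - a)/n = 0.750000

Trapezoidal rule: (h/2)[f(x₀) + 2f(x₁) + 2f(x₂) + ... + f(xₙ)]

x_0 = 0.5000, f(x_0) = 0.125000, coefficient = 1
x_1 = 1.2500, f(x_1) = 1.953125, coefficient = 2
x_2 = 2.0000, f(x_2) = 8.000000, coefficient = 2
x_3 = 2.7500, f(x_3) = 20.796875, coefficient = 1

I ≈ (0.750000/2) × 40.828125 = 15.310547
Exact value: 14.282227
Error: 1.028320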